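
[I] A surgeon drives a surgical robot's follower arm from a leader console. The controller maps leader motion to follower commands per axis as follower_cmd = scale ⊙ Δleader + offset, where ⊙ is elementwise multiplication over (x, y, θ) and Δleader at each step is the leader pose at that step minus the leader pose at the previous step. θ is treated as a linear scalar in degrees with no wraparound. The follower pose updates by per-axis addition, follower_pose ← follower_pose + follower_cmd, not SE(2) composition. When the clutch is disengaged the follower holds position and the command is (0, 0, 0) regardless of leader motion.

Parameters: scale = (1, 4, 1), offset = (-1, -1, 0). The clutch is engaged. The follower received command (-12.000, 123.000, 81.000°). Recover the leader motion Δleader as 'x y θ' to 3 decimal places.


axis x: (-12.000 − -1) / (1) = -11.000
axis y: (123.000 − -1) / (4) = 31.000
axis θ: (81.000 − 0) / (1) = 81.000

-11.000 31.000 81.000


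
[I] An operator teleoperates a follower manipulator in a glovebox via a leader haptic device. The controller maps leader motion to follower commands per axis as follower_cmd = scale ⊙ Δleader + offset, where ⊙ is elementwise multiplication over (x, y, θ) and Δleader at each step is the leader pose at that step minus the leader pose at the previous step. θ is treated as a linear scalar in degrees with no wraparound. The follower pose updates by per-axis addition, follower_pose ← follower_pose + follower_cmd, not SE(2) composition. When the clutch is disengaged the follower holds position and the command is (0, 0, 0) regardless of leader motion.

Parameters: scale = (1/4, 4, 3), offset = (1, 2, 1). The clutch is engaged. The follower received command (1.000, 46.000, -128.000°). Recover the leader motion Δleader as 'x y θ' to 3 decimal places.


axis x: (1.000 − 1) / (1/4) = 0.000
axis y: (46.000 − 2) / (4) = 11.000
axis θ: (-128.000 − 1) / (3) = -43.000

0.000 11.000 -43.000


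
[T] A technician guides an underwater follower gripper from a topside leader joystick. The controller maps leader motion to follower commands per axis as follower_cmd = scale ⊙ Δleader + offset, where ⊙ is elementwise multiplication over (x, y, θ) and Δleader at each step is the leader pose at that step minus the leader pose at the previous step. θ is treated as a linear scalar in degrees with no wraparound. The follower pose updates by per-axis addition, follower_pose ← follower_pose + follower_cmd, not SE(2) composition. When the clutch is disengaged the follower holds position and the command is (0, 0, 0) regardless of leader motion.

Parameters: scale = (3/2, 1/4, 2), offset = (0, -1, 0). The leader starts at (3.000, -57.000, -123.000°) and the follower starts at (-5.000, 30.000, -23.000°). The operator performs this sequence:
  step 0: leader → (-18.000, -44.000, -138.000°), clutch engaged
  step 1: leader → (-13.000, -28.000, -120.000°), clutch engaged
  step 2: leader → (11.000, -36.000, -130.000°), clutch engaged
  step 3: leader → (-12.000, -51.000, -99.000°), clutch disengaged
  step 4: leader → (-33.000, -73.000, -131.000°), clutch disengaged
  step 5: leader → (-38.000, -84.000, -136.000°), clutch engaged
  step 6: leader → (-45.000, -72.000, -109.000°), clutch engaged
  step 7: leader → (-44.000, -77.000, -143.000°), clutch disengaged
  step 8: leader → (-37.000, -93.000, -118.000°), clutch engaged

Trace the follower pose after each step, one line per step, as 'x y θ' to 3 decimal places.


-36.500 32.250 -53.000
-29.000 35.250 -17.000
7.000 32.250 -37.000
7.000 32.250 -37.000
7.000 32.250 -37.000
-0.500 28.500 -47.000
-11.000 30.500 7.000
-11.000 30.500 7.000
-0.500 25.500 57.000

step 0: Δleader=(-21.000, 13.000, -15.000°), engaged; cmd=(-31.500, 2.250, -30.000°) → follower=(-36.500, 32.250, -53.000°)
step 1: Δleader=(5.000, 16.000, 18.000°), engaged; cmd=(7.500, 3.000, 36.000°) → follower=(-29.000, 35.250, -17.000°)
step 2: Δleader=(24.000, -8.000, -10.000°), engaged; cmd=(36.000, -3.000, -20.000°) → follower=(7.000, 32.250, -37.000°)
step 3: Δleader=(-23.000, -15.000, 31.000°), disengaged; cmd=(0,0,0) → follower holds at (7.000, 32.250, -37.000°)
step 4: Δleader=(-21.000, -22.000, -32.000°), disengaged; cmd=(0,0,0) → follower holds at (7.000, 32.250, -37.000°)
step 5: Δleader=(-5.000, -11.000, -5.000°), engaged; cmd=(-7.500, -3.750, -10.000°) → follower=(-0.500, 28.500, -47.000°)
step 6: Δleader=(-7.000, 12.000, 27.000°), engaged; cmd=(-10.500, 2.000, 54.000°) → follower=(-11.000, 30.500, 7.000°)
step 7: Δleader=(1.000, -5.000, -34.000°), disengaged; cmd=(0,0,0) → follower holds at (-11.000, 30.500, 7.000°)
step 8: Δleader=(7.000, -16.000, 25.000°), engaged; cmd=(10.500, -5.000, 50.000°) → follower=(-0.500, 25.500, 57.000°)


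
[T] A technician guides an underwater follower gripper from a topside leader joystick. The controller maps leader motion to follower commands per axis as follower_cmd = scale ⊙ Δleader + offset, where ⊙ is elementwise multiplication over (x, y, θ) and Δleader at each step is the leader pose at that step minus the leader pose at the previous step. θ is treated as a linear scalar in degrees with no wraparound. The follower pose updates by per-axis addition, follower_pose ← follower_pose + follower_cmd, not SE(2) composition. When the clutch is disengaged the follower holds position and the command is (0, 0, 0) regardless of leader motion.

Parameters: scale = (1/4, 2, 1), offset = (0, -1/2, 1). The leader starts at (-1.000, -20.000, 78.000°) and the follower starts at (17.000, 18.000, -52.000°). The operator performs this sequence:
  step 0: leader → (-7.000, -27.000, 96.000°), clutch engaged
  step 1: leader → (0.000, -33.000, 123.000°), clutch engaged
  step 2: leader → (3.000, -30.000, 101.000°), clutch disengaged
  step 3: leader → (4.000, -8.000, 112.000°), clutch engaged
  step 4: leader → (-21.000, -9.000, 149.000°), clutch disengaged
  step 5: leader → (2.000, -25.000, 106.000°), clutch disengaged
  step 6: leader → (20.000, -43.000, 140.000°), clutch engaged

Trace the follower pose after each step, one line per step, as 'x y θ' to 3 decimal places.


15.500 3.500 -33.000
17.250 -9.000 -5.000
17.250 -9.000 -5.000
17.500 34.500 7.000
17.500 34.500 7.000
17.500 34.500 7.000
22.000 -2.000 42.000

step 0: Δleader=(-6.000, -7.000, 18.000°), engaged; cmd=(-1.500, -14.500, 19.000°) → follower=(15.500, 3.500, -33.000°)
step 1: Δleader=(7.000, -6.000, 27.000°), engaged; cmd=(1.750, -12.500, 28.000°) → follower=(17.250, -9.000, -5.000°)
step 2: Δleader=(3.000, 3.000, -22.000°), disengaged; cmd=(0,0,0) → follower holds at (17.250, -9.000, -5.000°)
step 3: Δleader=(1.000, 22.000, 11.000°), engaged; cmd=(0.250, 43.500, 12.000°) → follower=(17.500, 34.500, 7.000°)
step 4: Δleader=(-25.000, -1.000, 37.000°), disengaged; cmd=(0,0,0) → follower holds at (17.500, 34.500, 7.000°)
step 5: Δleader=(23.000, -16.000, -43.000°), disengaged; cmd=(0,0,0) → follower holds at (17.500, 34.500, 7.000°)
step 6: Δleader=(18.000, -18.000, 34.000°), engaged; cmd=(4.500, -36.500, 35.000°) → follower=(22.000, -2.000, 42.000°)


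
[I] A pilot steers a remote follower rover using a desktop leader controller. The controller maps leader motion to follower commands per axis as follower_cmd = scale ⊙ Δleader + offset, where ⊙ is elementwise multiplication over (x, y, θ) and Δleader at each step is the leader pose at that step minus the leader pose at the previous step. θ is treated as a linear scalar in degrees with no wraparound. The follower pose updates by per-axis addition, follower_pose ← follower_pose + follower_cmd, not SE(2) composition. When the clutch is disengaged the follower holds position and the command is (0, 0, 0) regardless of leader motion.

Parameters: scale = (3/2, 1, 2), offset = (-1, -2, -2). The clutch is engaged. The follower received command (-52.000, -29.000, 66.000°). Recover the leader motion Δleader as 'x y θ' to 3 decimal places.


-34.000 -27.000 34.000

axis x: (-52.000 − -1) / (3/2) = -34.000
axis y: (-29.000 − -2) / (1) = -27.000
axis θ: (66.000 − -2) / (2) = 34.000


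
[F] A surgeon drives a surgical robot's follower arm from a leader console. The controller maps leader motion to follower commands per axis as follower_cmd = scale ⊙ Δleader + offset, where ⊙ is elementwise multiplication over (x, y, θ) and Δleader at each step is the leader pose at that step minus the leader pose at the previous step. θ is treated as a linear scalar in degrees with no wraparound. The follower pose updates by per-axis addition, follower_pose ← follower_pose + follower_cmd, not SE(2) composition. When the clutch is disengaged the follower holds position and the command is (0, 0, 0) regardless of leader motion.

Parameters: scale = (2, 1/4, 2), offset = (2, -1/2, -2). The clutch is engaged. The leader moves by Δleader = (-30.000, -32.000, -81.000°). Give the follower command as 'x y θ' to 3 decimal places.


-58.000 -8.500 -164.000

axis x: 2·-30.000 + 2 = -58.000
axis y: 1/4·-32.000 + -1/2 = -8.500
axis θ: 2·-81.000 + -2 = -164.000


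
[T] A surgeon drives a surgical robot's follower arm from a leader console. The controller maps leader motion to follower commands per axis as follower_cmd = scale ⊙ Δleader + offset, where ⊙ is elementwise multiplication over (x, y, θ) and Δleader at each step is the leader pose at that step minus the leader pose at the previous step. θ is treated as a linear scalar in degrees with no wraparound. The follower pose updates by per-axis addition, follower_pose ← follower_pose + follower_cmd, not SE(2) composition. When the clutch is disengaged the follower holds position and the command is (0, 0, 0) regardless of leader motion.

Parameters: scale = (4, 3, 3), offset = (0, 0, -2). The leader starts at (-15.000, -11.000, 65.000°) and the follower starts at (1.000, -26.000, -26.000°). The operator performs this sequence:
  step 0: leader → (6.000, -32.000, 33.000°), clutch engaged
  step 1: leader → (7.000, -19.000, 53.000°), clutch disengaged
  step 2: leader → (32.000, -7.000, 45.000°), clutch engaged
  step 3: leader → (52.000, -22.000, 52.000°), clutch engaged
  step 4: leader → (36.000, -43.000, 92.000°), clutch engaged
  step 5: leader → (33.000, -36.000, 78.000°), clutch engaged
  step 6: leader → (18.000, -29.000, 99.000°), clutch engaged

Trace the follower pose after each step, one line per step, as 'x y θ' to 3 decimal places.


step 0: Δleader=(21.000, -21.000, -32.000°), engaged; cmd=(84.000, -63.000, -98.000°) → follower=(85.000, -89.000, -124.000°)
step 1: Δleader=(1.000, 13.000, 20.000°), disengaged; cmd=(0,0,0) → follower holds at (85.000, -89.000, -124.000°)
step 2: Δleader=(25.000, 12.000, -8.000°), engaged; cmd=(100.000, 36.000, -26.000°) → follower=(185.000, -53.000, -150.000°)
step 3: Δleader=(20.000, -15.000, 7.000°), engaged; cmd=(80.000, -45.000, 19.000°) → follower=(265.000, -98.000, -131.000°)
step 4: Δleader=(-16.000, -21.000, 40.000°), engaged; cmd=(-64.000, -63.000, 118.000°) → follower=(201.000, -161.000, -13.000°)
step 5: Δleader=(-3.000, 7.000, -14.000°), engaged; cmd=(-12.000, 21.000, -44.000°) → follower=(189.000, -140.000, -57.000°)
step 6: Δleader=(-15.000, 7.000, 21.000°), engaged; cmd=(-60.000, 21.000, 61.000°) → follower=(129.000, -119.000, 4.000°)

85.000 -89.000 -124.000
85.000 -89.000 -124.000
185.000 -53.000 -150.000
265.000 -98.000 -131.000
201.000 -161.000 -13.000
189.000 -140.000 -57.000
129.000 -119.000 4.000


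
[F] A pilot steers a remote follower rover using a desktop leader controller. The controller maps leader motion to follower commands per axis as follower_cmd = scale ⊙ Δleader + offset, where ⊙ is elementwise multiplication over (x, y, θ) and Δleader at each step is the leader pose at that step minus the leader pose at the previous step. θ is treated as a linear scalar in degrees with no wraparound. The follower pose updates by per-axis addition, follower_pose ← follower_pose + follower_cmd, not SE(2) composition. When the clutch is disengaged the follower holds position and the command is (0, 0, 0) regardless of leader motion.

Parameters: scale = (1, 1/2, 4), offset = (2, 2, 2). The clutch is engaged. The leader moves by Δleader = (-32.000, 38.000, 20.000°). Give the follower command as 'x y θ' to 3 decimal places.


-30.000 21.000 82.000

axis x: 1·-32.000 + 2 = -30.000
axis y: 1/2·38.000 + 2 = 21.000
axis θ: 4·20.000 + 2 = 82.000


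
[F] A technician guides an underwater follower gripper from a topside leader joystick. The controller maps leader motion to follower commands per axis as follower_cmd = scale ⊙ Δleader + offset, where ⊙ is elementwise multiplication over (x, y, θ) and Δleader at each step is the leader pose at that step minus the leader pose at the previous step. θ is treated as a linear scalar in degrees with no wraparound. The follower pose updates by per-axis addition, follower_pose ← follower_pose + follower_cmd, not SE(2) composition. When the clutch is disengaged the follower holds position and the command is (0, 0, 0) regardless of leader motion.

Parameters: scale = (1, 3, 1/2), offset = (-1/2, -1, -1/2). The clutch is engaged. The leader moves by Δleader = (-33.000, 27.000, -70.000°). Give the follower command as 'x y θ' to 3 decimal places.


-33.500 80.000 -35.500

axis x: 1·-33.000 + -1/2 = -33.500
axis y: 3·27.000 + -1 = 80.000
axis θ: 1/2·-70.000 + -1/2 = -35.500


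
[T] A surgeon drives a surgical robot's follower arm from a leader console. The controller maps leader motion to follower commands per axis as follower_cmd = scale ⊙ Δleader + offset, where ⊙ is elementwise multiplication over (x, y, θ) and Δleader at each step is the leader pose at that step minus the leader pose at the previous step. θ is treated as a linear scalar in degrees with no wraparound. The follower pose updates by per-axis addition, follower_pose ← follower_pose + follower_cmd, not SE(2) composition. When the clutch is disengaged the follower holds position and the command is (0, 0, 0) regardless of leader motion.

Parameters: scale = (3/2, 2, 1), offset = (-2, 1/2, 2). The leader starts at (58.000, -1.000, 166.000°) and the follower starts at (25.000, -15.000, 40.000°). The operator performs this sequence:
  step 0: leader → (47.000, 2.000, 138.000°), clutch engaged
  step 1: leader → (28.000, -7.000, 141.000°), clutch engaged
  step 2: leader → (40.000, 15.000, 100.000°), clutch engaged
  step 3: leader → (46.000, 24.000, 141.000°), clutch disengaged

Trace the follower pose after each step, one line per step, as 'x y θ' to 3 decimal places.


6.500 -8.500 14.000
-24.000 -26.000 19.000
-8.000 18.500 -20.000
-8.000 18.500 -20.000

step 0: Δleader=(-11.000, 3.000, -28.000°), engaged; cmd=(-18.500, 6.500, -26.000°) → follower=(6.500, -8.500, 14.000°)
step 1: Δleader=(-19.000, -9.000, 3.000°), engaged; cmd=(-30.500, -17.500, 5.000°) → follower=(-24.000, -26.000, 19.000°)
step 2: Δleader=(12.000, 22.000, -41.000°), engaged; cmd=(16.000, 44.500, -39.000°) → follower=(-8.000, 18.500, -20.000°)
step 3: Δleader=(6.000, 9.000, 41.000°), disengaged; cmd=(0,0,0) → follower holds at (-8.000, 18.500, -20.000°)


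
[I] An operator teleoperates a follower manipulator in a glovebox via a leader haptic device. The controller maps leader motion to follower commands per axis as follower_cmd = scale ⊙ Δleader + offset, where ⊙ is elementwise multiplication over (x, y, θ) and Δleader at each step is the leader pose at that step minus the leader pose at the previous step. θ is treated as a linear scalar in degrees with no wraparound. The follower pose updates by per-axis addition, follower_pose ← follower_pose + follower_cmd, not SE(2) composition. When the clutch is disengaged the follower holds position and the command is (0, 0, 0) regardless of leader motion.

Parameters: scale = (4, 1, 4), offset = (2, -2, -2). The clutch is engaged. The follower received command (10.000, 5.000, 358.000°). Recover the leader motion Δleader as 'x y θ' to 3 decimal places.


axis x: (10.000 − 2) / (4) = 2.000
axis y: (5.000 − -2) / (1) = 7.000
axis θ: (358.000 − -2) / (4) = 90.000

2.000 7.000 90.000


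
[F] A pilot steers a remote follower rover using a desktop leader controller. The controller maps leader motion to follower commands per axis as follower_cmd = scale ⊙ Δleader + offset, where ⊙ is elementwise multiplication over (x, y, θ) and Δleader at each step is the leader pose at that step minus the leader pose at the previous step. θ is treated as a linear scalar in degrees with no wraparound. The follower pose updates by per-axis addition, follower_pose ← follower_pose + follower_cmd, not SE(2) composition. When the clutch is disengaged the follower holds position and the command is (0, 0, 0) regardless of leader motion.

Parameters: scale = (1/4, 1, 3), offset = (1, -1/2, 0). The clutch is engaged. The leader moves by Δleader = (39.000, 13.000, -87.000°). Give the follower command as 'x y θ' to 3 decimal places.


axis x: 1/4·39.000 + 1 = 10.750
axis y: 1·13.000 + -1/2 = 12.500
axis θ: 3·-87.000 + 0 = -261.000

10.750 12.500 -261.000


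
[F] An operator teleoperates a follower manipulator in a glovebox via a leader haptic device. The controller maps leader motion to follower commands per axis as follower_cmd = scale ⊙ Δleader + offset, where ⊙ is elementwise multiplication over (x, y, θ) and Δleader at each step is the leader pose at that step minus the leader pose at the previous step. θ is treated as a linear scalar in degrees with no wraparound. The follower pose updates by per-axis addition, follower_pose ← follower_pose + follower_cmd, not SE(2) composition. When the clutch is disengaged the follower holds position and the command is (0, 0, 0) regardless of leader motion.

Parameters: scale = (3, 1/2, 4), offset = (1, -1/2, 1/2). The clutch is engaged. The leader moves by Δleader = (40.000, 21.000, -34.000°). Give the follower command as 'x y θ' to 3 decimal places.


121.000 10.000 -135.500

axis x: 3·40.000 + 1 = 121.000
axis y: 1/2·21.000 + -1/2 = 10.000
axis θ: 4·-34.000 + 1/2 = -135.500


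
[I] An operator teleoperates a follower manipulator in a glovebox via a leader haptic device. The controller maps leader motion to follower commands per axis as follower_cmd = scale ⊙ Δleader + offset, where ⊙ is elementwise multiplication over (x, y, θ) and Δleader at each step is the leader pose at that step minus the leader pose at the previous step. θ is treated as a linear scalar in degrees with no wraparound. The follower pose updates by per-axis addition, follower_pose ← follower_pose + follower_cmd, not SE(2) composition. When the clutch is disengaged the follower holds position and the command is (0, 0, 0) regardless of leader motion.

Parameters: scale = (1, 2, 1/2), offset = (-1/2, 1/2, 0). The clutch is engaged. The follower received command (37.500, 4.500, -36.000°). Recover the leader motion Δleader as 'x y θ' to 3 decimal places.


axis x: (37.500 − -1/2) / (1) = 38.000
axis y: (4.500 − 1/2) / (2) = 2.000
axis θ: (-36.000 − 0) / (1/2) = -72.000

38.000 2.000 -72.000


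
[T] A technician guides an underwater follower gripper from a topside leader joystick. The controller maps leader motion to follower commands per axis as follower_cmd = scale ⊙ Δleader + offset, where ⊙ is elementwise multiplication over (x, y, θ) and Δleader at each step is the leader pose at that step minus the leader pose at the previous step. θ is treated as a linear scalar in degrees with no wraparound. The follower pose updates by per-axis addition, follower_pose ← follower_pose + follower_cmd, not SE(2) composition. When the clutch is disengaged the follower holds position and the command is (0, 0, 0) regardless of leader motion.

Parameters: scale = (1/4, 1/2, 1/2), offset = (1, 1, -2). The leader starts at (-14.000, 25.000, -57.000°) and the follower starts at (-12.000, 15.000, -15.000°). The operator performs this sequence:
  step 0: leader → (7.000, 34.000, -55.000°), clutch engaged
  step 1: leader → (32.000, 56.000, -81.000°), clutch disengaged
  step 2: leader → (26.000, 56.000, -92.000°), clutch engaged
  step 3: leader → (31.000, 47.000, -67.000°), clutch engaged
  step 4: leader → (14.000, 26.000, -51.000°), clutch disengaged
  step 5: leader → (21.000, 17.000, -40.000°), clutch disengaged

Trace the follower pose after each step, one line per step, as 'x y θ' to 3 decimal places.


-5.750 20.500 -16.000
-5.750 20.500 -16.000
-6.250 21.500 -23.500
-4.000 18.000 -13.000
-4.000 18.000 -13.000
-4.000 18.000 -13.000

step 0: Δleader=(21.000, 9.000, 2.000°), engaged; cmd=(6.250, 5.500, -1.000°) → follower=(-5.750, 20.500, -16.000°)
step 1: Δleader=(25.000, 22.000, -26.000°), disengaged; cmd=(0,0,0) → follower holds at (-5.750, 20.500, -16.000°)
step 2: Δleader=(-6.000, 0.000, -11.000°), engaged; cmd=(-0.500, 1.000, -7.500°) → follower=(-6.250, 21.500, -23.500°)
step 3: Δleader=(5.000, -9.000, 25.000°), engaged; cmd=(2.250, -3.500, 10.500°) → follower=(-4.000, 18.000, -13.000°)
step 4: Δleader=(-17.000, -21.000, 16.000°), disengaged; cmd=(0,0,0) → follower holds at (-4.000, 18.000, -13.000°)
step 5: Δleader=(7.000, -9.000, 11.000°), disengaged; cmd=(0,0,0) → follower holds at (-4.000, 18.000, -13.000°)


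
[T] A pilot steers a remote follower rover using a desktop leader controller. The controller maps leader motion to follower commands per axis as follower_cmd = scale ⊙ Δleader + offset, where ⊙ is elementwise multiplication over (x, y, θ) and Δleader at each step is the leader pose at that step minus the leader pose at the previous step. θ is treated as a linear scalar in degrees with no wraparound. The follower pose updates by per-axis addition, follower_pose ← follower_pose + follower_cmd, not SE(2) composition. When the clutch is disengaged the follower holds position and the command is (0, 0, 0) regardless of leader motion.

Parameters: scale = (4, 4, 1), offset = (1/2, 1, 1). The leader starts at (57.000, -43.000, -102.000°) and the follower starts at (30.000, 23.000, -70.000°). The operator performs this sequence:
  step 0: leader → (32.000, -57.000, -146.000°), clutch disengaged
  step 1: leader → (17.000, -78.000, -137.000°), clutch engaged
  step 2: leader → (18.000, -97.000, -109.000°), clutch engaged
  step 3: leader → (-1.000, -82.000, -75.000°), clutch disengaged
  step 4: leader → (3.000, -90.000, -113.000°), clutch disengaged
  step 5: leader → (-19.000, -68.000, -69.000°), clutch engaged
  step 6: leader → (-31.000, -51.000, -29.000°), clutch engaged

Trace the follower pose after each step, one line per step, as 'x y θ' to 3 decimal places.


30.000 23.000 -70.000
-29.500 -60.000 -60.000
-25.000 -135.000 -31.000
-25.000 -135.000 -31.000
-25.000 -135.000 -31.000
-112.500 -46.000 14.000
-160.000 23.000 55.000

step 0: Δleader=(-25.000, -14.000, -44.000°), disengaged; cmd=(0,0,0) → follower holds at (30.000, 23.000, -70.000°)
step 1: Δleader=(-15.000, -21.000, 9.000°), engaged; cmd=(-59.500, -83.000, 10.000°) → follower=(-29.500, -60.000, -60.000°)
step 2: Δleader=(1.000, -19.000, 28.000°), engaged; cmd=(4.500, -75.000, 29.000°) → follower=(-25.000, -135.000, -31.000°)
step 3: Δleader=(-19.000, 15.000, 34.000°), disengaged; cmd=(0,0,0) → follower holds at (-25.000, -135.000, -31.000°)
step 4: Δleader=(4.000, -8.000, -38.000°), disengaged; cmd=(0,0,0) → follower holds at (-25.000, -135.000, -31.000°)
step 5: Δleader=(-22.000, 22.000, 44.000°), engaged; cmd=(-87.500, 89.000, 45.000°) → follower=(-112.500, -46.000, 14.000°)
step 6: Δleader=(-12.000, 17.000, 40.000°), engaged; cmd=(-47.500, 69.000, 41.000°) → follower=(-160.000, 23.000, 55.000°)


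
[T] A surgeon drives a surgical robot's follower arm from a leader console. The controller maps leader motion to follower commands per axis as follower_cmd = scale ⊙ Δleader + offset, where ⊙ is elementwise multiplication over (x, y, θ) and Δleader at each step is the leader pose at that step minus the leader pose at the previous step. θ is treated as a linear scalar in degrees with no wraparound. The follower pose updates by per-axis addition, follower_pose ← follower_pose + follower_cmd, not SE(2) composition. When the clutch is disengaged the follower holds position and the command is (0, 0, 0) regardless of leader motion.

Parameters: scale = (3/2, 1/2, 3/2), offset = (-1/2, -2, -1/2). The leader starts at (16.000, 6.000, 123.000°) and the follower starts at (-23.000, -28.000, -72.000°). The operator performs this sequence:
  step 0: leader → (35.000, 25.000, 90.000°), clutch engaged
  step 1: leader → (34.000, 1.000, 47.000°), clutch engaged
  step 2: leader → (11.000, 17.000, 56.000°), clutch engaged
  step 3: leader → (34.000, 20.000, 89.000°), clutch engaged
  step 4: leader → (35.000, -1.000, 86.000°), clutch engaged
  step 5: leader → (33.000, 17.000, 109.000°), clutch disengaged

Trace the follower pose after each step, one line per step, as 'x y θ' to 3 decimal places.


step 0: Δleader=(19.000, 19.000, -33.000°), engaged; cmd=(28.000, 7.500, -50.000°) → follower=(5.000, -20.500, -122.000°)
step 1: Δleader=(-1.000, -24.000, -43.000°), engaged; cmd=(-2.000, -14.000, -65.000°) → follower=(3.000, -34.500, -187.000°)
step 2: Δleader=(-23.000, 16.000, 9.000°), engaged; cmd=(-35.000, 6.000, 13.000°) → follower=(-32.000, -28.500, -174.000°)
step 3: Δleader=(23.000, 3.000, 33.000°), engaged; cmd=(34.000, -0.500, 49.000°) → follower=(2.000, -29.000, -125.000°)
step 4: Δleader=(1.000, -21.000, -3.000°), engaged; cmd=(1.000, -12.500, -5.000°) → follower=(3.000, -41.500, -130.000°)
step 5: Δleader=(-2.000, 18.000, 23.000°), disengaged; cmd=(0,0,0) → follower holds at (3.000, -41.500, -130.000°)

5.000 -20.500 -122.000
3.000 -34.500 -187.000
-32.000 -28.500 -174.000
2.000 -29.000 -125.000
3.000 -41.500 -130.000
3.000 -41.500 -130.000


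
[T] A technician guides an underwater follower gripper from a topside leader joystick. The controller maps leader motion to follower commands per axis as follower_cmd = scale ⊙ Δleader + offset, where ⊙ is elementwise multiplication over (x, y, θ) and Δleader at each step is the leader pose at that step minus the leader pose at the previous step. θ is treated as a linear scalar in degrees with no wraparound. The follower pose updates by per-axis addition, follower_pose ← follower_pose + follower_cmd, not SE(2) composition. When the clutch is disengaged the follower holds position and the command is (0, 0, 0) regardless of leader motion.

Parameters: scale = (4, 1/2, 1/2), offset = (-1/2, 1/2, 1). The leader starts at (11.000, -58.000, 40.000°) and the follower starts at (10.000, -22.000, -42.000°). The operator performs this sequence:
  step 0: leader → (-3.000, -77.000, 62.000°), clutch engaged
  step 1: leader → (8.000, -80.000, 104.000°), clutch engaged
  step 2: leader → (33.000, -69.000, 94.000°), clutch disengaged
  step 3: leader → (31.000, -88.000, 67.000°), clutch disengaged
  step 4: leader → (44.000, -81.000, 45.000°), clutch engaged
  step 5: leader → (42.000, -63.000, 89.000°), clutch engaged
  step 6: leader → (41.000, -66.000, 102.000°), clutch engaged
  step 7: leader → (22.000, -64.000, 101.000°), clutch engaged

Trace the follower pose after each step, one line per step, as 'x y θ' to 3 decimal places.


-46.500 -31.000 -30.000
-3.000 -32.000 -8.000
-3.000 -32.000 -8.000
-3.000 -32.000 -8.000
48.500 -28.000 -18.000
40.000 -18.500 5.000
35.500 -19.500 12.500
-41.000 -18.000 13.000

step 0: Δleader=(-14.000, -19.000, 22.000°), engaged; cmd=(-56.500, -9.000, 12.000°) → follower=(-46.500, -31.000, -30.000°)
step 1: Δleader=(11.000, -3.000, 42.000°), engaged; cmd=(43.500, -1.000, 22.000°) → follower=(-3.000, -32.000, -8.000°)
step 2: Δleader=(25.000, 11.000, -10.000°), disengaged; cmd=(0,0,0) → follower holds at (-3.000, -32.000, -8.000°)
step 3: Δleader=(-2.000, -19.000, -27.000°), disengaged; cmd=(0,0,0) → follower holds at (-3.000, -32.000, -8.000°)
step 4: Δleader=(13.000, 7.000, -22.000°), engaged; cmd=(51.500, 4.000, -10.000°) → follower=(48.500, -28.000, -18.000°)
step 5: Δleader=(-2.000, 18.000, 44.000°), engaged; cmd=(-8.500, 9.500, 23.000°) → follower=(40.000, -18.500, 5.000°)
step 6: Δleader=(-1.000, -3.000, 13.000°), engaged; cmd=(-4.500, -1.000, 7.500°) → follower=(35.500, -19.500, 12.500°)
step 7: Δleader=(-19.000, 2.000, -1.000°), engaged; cmd=(-76.500, 1.500, 0.500°) → follower=(-41.000, -18.000, 13.000°)


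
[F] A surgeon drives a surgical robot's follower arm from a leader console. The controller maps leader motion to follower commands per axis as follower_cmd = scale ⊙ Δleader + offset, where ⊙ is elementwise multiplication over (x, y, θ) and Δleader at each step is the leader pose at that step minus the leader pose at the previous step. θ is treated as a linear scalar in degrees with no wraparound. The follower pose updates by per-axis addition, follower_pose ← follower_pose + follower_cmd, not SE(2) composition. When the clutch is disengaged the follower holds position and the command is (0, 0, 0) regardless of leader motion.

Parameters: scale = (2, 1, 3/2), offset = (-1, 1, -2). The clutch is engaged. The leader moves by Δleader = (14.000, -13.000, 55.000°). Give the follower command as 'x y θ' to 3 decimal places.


axis x: 2·14.000 + -1 = 27.000
axis y: 1·-13.000 + 1 = -12.000
axis θ: 3/2·55.000 + -2 = 80.500

27.000 -12.000 80.500


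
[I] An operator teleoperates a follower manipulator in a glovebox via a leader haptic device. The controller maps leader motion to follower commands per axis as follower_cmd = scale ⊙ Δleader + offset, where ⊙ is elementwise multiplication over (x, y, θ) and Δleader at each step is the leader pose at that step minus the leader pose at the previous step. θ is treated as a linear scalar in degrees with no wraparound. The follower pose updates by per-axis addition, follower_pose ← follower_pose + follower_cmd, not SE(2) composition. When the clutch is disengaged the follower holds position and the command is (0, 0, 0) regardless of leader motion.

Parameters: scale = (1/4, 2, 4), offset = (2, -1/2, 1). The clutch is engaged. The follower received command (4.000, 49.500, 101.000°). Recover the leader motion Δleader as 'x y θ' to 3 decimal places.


8.000 25.000 25.000

axis x: (4.000 − 2) / (1/4) = 8.000
axis y: (49.500 − -1/2) / (2) = 25.000
axis θ: (101.000 − 1) / (4) = 25.000


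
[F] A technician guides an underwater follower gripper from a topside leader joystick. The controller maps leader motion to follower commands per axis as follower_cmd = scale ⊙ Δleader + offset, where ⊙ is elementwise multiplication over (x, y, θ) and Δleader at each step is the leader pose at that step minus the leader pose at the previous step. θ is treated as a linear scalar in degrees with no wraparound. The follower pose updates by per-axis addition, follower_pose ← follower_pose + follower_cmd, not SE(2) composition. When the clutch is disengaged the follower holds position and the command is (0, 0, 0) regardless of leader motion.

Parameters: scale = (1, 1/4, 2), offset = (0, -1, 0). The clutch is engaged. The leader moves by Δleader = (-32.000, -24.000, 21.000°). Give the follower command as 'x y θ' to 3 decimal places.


-32.000 -7.000 42.000

axis x: 1·-32.000 + 0 = -32.000
axis y: 1/4·-24.000 + -1 = -7.000
axis θ: 2·21.000 + 0 = 42.000


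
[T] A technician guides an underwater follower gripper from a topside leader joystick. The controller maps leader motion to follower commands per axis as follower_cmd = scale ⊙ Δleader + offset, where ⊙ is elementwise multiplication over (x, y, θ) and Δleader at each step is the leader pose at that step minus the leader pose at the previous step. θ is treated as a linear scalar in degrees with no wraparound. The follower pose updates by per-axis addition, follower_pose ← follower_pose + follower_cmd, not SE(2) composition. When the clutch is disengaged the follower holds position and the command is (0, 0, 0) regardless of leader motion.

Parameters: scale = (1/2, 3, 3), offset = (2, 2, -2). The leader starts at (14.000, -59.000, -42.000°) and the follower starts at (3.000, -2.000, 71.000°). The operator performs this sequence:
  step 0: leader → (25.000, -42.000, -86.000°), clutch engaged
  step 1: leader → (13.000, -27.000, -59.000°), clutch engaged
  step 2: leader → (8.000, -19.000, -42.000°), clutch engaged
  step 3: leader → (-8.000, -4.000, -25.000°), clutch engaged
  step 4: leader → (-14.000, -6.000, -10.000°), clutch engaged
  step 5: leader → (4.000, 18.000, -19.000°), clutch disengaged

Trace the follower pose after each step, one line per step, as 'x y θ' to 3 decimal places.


step 0: Δleader=(11.000, 17.000, -44.000°), engaged; cmd=(7.500, 53.000, -134.000°) → follower=(10.500, 51.000, -63.000°)
step 1: Δleader=(-12.000, 15.000, 27.000°), engaged; cmd=(-4.000, 47.000, 79.000°) → follower=(6.500, 98.000, 16.000°)
step 2: Δleader=(-5.000, 8.000, 17.000°), engaged; cmd=(-0.500, 26.000, 49.000°) → follower=(6.000, 124.000, 65.000°)
step 3: Δleader=(-16.000, 15.000, 17.000°), engaged; cmd=(-6.000, 47.000, 49.000°) → follower=(0.000, 171.000, 114.000°)
step 4: Δleader=(-6.000, -2.000, 15.000°), engaged; cmd=(-1.000, -4.000, 43.000°) → follower=(-1.000, 167.000, 157.000°)
step 5: Δleader=(18.000, 24.000, -9.000°), disengaged; cmd=(0,0,0) → follower holds at (-1.000, 167.000, 157.000°)

10.500 51.000 -63.000
6.500 98.000 16.000
6.000 124.000 65.000
0.000 171.000 114.000
-1.000 167.000 157.000
-1.000 167.000 157.000


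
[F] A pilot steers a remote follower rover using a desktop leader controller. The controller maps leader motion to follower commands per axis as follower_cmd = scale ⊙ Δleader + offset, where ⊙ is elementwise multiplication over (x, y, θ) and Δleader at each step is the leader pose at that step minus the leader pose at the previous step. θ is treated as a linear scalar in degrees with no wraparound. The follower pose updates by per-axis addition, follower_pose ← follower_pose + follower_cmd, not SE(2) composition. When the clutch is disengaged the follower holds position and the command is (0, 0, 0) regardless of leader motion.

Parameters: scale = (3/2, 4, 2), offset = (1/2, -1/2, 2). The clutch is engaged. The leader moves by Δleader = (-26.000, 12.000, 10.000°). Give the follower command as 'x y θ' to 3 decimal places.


axis x: 3/2·-26.000 + 1/2 = -38.500
axis y: 4·12.000 + -1/2 = 47.500
axis θ: 2·10.000 + 2 = 22.000

-38.500 47.500 22.000


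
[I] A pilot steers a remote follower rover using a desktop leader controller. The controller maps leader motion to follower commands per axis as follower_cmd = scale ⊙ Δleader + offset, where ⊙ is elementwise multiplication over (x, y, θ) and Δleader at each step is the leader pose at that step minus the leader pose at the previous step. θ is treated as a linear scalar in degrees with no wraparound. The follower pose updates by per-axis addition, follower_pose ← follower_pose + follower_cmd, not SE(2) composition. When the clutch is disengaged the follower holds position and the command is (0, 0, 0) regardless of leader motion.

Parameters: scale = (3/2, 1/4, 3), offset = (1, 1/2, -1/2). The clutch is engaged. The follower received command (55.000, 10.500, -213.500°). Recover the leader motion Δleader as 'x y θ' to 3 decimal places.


36.000 40.000 -71.000

axis x: (55.000 − 1) / (3/2) = 36.000
axis y: (10.500 − 1/2) / (1/4) = 40.000
axis θ: (-213.500 − -1/2) / (3) = -71.000


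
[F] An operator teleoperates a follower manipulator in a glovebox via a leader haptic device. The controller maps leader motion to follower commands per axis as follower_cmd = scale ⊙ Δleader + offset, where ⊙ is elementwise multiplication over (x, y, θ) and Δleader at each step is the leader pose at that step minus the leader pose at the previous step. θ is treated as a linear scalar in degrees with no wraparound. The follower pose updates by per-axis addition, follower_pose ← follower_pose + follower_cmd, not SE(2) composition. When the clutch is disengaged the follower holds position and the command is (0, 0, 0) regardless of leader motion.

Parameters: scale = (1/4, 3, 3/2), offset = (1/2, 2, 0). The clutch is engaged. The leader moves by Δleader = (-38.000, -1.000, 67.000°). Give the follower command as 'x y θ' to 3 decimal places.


-9.000 -1.000 100.500

axis x: 1/4·-38.000 + 1/2 = -9.000
axis y: 3·-1.000 + 2 = -1.000
axis θ: 3/2·67.000 + 0 = 100.500


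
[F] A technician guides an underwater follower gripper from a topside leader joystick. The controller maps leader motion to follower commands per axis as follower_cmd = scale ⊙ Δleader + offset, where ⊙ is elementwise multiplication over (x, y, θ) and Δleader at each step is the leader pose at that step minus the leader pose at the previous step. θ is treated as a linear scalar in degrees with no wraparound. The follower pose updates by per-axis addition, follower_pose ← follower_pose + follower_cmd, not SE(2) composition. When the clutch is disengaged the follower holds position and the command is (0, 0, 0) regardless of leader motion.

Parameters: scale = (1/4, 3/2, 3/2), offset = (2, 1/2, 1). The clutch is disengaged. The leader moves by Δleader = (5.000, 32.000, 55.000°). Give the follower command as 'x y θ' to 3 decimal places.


clutch disengaged → follower holds; cmd = (0, 0, 0)

0.000 0.000 0.000


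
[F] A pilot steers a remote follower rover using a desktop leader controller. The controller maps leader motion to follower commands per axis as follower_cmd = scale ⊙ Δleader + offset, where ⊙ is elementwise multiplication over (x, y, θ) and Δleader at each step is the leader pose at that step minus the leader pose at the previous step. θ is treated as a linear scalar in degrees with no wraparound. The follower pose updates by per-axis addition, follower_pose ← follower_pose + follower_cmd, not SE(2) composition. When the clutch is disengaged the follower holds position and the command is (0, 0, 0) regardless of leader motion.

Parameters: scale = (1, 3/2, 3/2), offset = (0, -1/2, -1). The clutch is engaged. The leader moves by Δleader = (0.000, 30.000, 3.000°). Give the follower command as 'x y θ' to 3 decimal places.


0.000 44.500 3.500

axis x: 1·0.000 + 0 = 0.000
axis y: 3/2·30.000 + -1/2 = 44.500
axis θ: 3/2·3.000 + -1 = 3.500


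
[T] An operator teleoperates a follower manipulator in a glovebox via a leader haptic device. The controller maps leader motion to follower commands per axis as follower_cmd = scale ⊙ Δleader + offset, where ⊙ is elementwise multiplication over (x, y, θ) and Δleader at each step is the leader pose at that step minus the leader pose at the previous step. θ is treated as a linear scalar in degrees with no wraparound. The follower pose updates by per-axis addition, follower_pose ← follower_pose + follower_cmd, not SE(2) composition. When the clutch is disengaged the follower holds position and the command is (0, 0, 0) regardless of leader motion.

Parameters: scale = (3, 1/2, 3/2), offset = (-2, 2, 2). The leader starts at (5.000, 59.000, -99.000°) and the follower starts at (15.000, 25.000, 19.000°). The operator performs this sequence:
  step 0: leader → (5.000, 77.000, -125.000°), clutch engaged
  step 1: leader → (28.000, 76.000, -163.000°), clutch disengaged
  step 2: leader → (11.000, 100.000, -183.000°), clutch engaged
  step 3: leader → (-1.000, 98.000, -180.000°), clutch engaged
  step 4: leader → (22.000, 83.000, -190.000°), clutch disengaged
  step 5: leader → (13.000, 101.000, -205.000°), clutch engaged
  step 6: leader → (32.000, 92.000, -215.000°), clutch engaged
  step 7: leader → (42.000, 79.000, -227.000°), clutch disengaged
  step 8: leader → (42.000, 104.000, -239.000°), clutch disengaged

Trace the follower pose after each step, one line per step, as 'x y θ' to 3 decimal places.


step 0: Δleader=(0.000, 18.000, -26.000°), engaged; cmd=(-2.000, 11.000, -37.000°) → follower=(13.000, 36.000, -18.000°)
step 1: Δleader=(23.000, -1.000, -38.000°), disengaged; cmd=(0,0,0) → follower holds at (13.000, 36.000, -18.000°)
step 2: Δleader=(-17.000, 24.000, -20.000°), engaged; cmd=(-53.000, 14.000, -28.000°) → follower=(-40.000, 50.000, -46.000°)
step 3: Δleader=(-12.000, -2.000, 3.000°), engaged; cmd=(-38.000, 1.000, 6.500°) → follower=(-78.000, 51.000, -39.500°)
step 4: Δleader=(23.000, -15.000, -10.000°), disengaged; cmd=(0,0,0) → follower holds at (-78.000, 51.000, -39.500°)
step 5: Δleader=(-9.000, 18.000, -15.000°), engaged; cmd=(-29.000, 11.000, -20.500°) → follower=(-107.000, 62.000, -60.000°)
step 6: Δleader=(19.000, -9.000, -10.000°), engaged; cmd=(55.000, -2.500, -13.000°) → follower=(-52.000, 59.500, -73.000°)
step 7: Δleader=(10.000, -13.000, -12.000°), disengaged; cmd=(0,0,0) → follower holds at (-52.000, 59.500, -73.000°)
step 8: Δleader=(0.000, 25.000, -12.000°), disengaged; cmd=(0,0,0) → follower holds at (-52.000, 59.500, -73.000°)

13.000 36.000 -18.000
13.000 36.000 -18.000
-40.000 50.000 -46.000
-78.000 51.000 -39.500
-78.000 51.000 -39.500
-107.000 62.000 -60.000
-52.000 59.500 -73.000
-52.000 59.500 -73.000
-52.000 59.500 -73.000
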